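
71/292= 71/292 = 0.24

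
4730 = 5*946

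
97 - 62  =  35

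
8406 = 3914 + 4492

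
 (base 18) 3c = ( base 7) 123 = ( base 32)22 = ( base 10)66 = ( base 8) 102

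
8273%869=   452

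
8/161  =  8/161 = 0.05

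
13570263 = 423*32081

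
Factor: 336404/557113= 2^2*37^1*61^(-1 ) * 2273^1*9133^( - 1)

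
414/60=69/10 =6.90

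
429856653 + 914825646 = 1344682299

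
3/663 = 1/221 = 0.00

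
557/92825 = 557/92825 = 0.01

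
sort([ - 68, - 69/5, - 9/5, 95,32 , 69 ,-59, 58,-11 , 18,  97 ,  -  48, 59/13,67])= [ - 68,-59, - 48, - 69/5, - 11,  -  9/5,59/13  ,  18,32, 58,67, 69,95, 97 ] 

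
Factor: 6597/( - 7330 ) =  - 9/10  =  -  2^( - 1)*3^2*5^( - 1)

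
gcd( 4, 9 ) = 1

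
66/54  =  11/9 = 1.22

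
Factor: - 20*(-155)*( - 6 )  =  -2^3*3^1*5^2*31^1 = - 18600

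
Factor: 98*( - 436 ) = - 2^3*7^2*109^1 = - 42728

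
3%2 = 1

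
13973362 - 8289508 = 5683854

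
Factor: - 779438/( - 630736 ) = 781/632 = 2^( - 3)*11^1 * 71^1 * 79^ (  -  1) 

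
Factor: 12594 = 2^1 * 3^1*2099^1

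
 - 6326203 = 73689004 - 80015207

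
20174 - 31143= - 10969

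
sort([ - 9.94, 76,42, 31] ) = [ - 9.94,  31, 42, 76] 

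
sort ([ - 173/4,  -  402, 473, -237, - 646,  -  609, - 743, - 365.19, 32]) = [-743, -646,  -  609, - 402, - 365.19, - 237 ,  -  173/4, 32, 473 ] 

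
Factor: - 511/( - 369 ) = 3^(  -  2)*7^1 * 41^( - 1 )*73^1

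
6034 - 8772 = - 2738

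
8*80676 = 645408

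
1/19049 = 1/19049=   0.00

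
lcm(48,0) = 0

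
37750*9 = 339750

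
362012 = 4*90503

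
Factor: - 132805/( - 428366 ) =2^(-1 )*5^1*17^( - 1)*43^( - 1 )*293^(  -  1 )*26561^1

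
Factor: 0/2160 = 0^1= 0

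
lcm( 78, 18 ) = 234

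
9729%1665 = 1404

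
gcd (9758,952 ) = 238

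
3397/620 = 3397/620 = 5.48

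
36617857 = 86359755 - 49741898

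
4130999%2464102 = 1666897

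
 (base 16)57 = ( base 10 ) 87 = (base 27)36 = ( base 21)43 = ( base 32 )2N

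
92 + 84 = 176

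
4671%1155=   51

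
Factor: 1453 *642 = 932826=2^1 * 3^1*107^1 * 1453^1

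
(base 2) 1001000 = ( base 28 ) 2G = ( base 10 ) 72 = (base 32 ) 28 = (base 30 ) 2C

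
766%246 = 28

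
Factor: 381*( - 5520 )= - 2^4*3^2*5^1 * 23^1*127^1 = -2103120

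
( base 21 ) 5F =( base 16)78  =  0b1111000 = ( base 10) 120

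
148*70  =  10360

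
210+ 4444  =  4654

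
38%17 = 4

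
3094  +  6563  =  9657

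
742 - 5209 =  - 4467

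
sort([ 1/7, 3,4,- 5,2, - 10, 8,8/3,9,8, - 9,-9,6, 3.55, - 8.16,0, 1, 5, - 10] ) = [ - 10, - 10, - 9, - 9 ,  -  8.16, - 5,0, 1/7,1,2,  8/3,3,  3.55, 4,5 , 6,8,8,9 ] 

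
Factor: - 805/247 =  - 5^1 * 7^1 * 13^ ( - 1)*19^( - 1 )*23^1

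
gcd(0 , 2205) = 2205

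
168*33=5544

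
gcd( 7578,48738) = 6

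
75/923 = 75/923 = 0.08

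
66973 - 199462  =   - 132489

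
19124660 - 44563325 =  -25438665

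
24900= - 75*(-332 ) 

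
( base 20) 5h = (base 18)69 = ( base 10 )117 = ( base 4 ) 1311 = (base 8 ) 165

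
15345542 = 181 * 84782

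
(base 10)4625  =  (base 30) 545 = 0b1001000010001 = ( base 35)3r5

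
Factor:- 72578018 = -2^1*23^1*67^1*23549^1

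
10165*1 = 10165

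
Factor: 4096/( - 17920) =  - 8/35 = -2^3*5^( - 1)* 7^( - 1)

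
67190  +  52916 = 120106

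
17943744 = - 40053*( - 448)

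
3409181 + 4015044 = 7424225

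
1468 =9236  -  7768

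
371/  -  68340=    - 1  +  67969/68340 = - 0.01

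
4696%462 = 76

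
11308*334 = 3776872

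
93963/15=31321/5 = 6264.20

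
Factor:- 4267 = -17^1 * 251^1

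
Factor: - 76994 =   -  2^1*137^1*281^1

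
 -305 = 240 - 545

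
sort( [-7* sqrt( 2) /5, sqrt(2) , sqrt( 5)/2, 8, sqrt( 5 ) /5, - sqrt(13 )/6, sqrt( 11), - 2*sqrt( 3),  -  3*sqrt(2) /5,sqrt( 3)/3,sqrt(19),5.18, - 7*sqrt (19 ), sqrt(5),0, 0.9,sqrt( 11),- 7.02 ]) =[ - 7*sqrt( 19), - 7.02, - 2*sqrt( 3), - 7*sqrt( 2)/5, - 3*sqrt (2)/5 ,-sqrt (13)/6,0,sqrt( 5 )/5,sqrt ( 3)/3,0.9,sqrt( 5)/2, sqrt (2),sqrt( 5 ),sqrt(11),sqrt( 11 ),sqrt( 19 ), 5.18, 8]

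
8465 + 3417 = 11882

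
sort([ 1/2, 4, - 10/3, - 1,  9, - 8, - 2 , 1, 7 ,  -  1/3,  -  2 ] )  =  [ - 8, - 10/3,  -  2, - 2,-1 , - 1/3, 1/2, 1,  4, 7, 9 ]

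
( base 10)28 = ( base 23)15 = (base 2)11100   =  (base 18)1A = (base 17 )1B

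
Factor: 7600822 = 2^1*557^1 * 6823^1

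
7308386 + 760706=8069092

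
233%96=41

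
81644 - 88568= - 6924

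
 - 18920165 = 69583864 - 88504029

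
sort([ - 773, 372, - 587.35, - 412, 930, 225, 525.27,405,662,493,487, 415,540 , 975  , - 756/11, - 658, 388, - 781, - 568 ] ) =[- 781, - 773, - 658, - 587.35, - 568, - 412, - 756/11,225, 372,388, 405,  415, 487,  493, 525.27 , 540 , 662, 930, 975] 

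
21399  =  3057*7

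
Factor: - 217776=-2^4*3^1*13^1*349^1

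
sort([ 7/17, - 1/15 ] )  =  [-1/15, 7/17]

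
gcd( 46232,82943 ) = 1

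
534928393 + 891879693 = 1426808086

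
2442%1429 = 1013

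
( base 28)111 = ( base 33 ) ol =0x32d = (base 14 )421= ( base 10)813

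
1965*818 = 1607370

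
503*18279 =9194337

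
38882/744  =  52+ 97/372= 52.26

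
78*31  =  2418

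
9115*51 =464865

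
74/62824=37/31412 = 0.00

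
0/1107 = 0 = 0.00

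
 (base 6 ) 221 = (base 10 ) 85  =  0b1010101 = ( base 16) 55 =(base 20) 45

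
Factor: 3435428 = 2^2*17^1*19^1*2659^1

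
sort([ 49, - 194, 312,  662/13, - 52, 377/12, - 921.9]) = [ - 921.9, -194 , - 52,377/12, 49,662/13, 312]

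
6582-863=5719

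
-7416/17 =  - 7416/17 = - 436.24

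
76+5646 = 5722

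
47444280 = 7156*6630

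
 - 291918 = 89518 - 381436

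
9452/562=4726/281 =16.82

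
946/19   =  49 + 15/19 = 49.79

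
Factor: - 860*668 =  - 2^4*5^1*43^1*167^1 = - 574480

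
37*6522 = 241314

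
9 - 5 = 4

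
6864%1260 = 564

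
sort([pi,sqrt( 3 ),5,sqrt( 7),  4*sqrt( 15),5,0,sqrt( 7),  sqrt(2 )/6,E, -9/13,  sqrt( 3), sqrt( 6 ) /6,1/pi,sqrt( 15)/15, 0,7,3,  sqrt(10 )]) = [ - 9/13,0,0,sqrt( 2) /6,sqrt (15) /15, 1/pi,sqrt( 6 )/6,sqrt ( 3 ),sqrt(3 )  ,  sqrt( 7),sqrt(7),  E,3,pi,sqrt( 10), 5,5,7, 4* sqrt(15 )]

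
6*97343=584058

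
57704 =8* 7213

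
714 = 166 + 548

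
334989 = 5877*57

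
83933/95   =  883+48/95=883.51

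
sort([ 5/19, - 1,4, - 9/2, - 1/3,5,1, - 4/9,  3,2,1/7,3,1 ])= [ - 9/2, - 1,-4/9, - 1/3,1/7,5/19,1,1,2,3, 3,4 , 5] 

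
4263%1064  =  7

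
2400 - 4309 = -1909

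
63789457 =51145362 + 12644095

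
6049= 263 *23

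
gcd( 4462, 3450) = 46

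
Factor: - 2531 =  - 2531^1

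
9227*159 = 1467093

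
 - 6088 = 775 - 6863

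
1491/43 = 34 + 29/43  =  34.67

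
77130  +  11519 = 88649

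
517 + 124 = 641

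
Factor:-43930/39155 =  - 2^1* 23^1*41^( - 1) = -46/41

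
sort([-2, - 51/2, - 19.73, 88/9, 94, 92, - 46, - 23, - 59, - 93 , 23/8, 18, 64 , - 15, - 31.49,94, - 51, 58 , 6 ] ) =[ - 93, - 59  , - 51, - 46, - 31.49, - 51/2,-23,- 19.73, - 15, - 2,23/8,  6,  88/9, 18,  58, 64,  92, 94, 94] 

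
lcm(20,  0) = 0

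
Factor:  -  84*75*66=-415800 = - 2^3*3^3*5^2*7^1*11^1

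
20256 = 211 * 96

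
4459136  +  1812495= 6271631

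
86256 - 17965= 68291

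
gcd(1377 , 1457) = 1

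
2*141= 282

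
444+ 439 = 883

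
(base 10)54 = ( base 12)46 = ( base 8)66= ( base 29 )1p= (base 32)1m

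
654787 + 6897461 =7552248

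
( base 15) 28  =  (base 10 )38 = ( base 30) 18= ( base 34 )14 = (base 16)26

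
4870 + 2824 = 7694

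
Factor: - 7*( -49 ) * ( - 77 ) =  - 26411 = - 7^4*11^1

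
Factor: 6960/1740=2^2 = 4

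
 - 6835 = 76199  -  83034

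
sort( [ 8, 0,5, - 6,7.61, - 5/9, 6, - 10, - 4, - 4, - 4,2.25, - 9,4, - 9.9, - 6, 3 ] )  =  [-10, - 9.9, - 9,  -  6, - 6, - 4,  -  4 , - 4, - 5/9, 0,2.25,3,4, 5, 6, 7.61,8 ] 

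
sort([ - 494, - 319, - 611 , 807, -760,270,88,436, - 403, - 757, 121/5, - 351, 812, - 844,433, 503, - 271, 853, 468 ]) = [-844, -760, - 757,  -  611, - 494, - 403, -351,-319  ,- 271,121/5, 88, 270,433, 436,  468 , 503,807,812,853]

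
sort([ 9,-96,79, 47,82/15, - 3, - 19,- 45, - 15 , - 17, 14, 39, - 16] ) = [- 96,-45, - 19, - 17, - 16, - 15 ,-3,82/15 , 9, 14,  39,47 , 79 ]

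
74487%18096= 2103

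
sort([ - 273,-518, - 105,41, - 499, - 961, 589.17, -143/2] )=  [ - 961,  -  518,-499, - 273, - 105, - 143/2,41,589.17]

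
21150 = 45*470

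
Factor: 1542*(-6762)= - 10427004 = - 2^2 *3^2 * 7^2*23^1 * 257^1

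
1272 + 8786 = 10058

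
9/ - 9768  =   - 3/3256 = - 0.00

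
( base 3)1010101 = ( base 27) 13A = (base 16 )334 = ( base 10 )820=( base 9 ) 1111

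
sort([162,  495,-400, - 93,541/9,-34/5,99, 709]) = [  -  400, - 93 , - 34/5, 541/9 , 99, 162,495,709 ]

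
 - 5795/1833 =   -  4 + 1537/1833 =-3.16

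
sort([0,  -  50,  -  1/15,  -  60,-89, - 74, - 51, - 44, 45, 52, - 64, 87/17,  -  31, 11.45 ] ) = [ - 89, - 74,-64,-60,  -  51,-50, - 44,-31, - 1/15, 0 , 87/17,  11.45, 45,  52 ]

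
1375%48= 31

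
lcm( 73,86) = 6278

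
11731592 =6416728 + 5314864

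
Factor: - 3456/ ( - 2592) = 4/3 = 2^2 * 3^( - 1)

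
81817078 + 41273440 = 123090518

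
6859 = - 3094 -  - 9953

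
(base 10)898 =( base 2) 1110000010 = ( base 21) 20G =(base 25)1AN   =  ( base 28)142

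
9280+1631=10911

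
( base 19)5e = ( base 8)155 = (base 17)67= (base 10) 109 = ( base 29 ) 3m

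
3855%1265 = 60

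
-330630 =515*( - 642)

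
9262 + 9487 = 18749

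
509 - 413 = 96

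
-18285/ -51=358 + 9/17 = 358.53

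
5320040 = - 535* (  -  9944) 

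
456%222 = 12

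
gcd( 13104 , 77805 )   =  819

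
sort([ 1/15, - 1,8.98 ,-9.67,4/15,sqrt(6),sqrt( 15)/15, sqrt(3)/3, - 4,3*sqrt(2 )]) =[ - 9.67, - 4, -1,1/15,  sqrt (15 )/15,4/15,sqrt( 3 ) /3 , sqrt(6),3*sqrt ( 2), 8.98 ]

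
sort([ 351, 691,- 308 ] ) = [ - 308,351,691] 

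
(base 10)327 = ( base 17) 124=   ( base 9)403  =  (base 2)101000111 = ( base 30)ar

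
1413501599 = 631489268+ 782012331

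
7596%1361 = 791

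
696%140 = 136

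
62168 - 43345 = 18823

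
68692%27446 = 13800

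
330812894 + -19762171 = 311050723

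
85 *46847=3981995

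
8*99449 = 795592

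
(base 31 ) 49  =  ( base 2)10000101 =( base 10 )133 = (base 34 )3v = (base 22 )61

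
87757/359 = 244  +  161/359 = 244.45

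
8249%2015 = 189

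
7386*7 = 51702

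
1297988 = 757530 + 540458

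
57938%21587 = 14764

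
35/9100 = 1/260 = 0.00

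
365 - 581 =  - 216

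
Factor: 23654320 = 2^4*5^1*457^1*647^1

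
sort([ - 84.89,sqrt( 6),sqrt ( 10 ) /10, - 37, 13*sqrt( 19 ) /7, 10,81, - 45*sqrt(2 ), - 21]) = [ - 84.89 , - 45 * sqrt(2 ), - 37, - 21,sqrt ( 10 )/10,sqrt(6 ), 13*sqrt( 19)/7, 10,81]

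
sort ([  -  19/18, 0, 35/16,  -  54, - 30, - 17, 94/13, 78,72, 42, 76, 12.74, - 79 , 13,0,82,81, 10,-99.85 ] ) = [-99.85, - 79, - 54,-30,-17, - 19/18, 0, 0, 35/16, 94/13, 10, 12.74,13, 42, 72, 76, 78,81, 82 ] 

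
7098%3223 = 652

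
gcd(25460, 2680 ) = 1340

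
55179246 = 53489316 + 1689930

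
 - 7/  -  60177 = 7/60177 = 0.00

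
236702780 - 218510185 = 18192595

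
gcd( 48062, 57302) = 14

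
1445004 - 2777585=-1332581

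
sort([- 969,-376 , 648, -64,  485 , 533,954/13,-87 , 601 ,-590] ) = [ - 969 , - 590, - 376,-87 , - 64, 954/13, 485,  533, 601, 648]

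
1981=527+1454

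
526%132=130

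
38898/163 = 238 + 104/163 =238.64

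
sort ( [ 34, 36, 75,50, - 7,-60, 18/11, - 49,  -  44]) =[-60, - 49, - 44, - 7, 18/11, 34, 36 , 50, 75] 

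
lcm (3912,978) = 3912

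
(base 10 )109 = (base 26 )45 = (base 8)155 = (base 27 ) 41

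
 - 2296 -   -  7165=4869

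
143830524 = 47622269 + 96208255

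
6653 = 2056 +4597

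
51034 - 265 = 50769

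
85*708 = 60180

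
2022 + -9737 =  - 7715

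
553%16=9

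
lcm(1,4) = 4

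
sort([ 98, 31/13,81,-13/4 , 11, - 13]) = [-13, - 13/4, 31/13, 11 , 81, 98] 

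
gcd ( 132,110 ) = 22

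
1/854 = 1/854  =  0.00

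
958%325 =308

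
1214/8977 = 1214/8977 = 0.14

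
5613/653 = 5613/653 = 8.60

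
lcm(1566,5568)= 50112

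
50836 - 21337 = 29499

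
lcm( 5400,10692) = 534600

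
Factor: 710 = 2^1 * 5^1*71^1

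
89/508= 89/508= 0.18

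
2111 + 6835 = 8946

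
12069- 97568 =-85499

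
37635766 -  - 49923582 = 87559348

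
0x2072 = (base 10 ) 8306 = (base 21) IHB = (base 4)2001302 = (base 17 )1bca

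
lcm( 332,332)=332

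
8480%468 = 56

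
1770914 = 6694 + 1764220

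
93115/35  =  18623/7=2660.43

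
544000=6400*85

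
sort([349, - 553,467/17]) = [-553, 467/17, 349]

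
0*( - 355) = 0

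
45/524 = 45/524 = 0.09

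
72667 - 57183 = 15484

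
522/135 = 3 + 13/15= 3.87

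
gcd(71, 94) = 1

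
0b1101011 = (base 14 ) 79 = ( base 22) 4j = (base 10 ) 107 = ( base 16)6B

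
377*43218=16293186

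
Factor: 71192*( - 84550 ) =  - 6019283600 = -  2^4 * 5^2 *11^1*19^1 * 89^1*809^1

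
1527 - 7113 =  - 5586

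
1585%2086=1585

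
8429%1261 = 863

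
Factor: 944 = 2^4*59^1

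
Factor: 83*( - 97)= -8051= -83^1*97^1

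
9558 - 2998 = 6560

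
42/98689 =42/98689  =  0.00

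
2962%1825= 1137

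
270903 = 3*90301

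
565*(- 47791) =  - 27001915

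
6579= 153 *43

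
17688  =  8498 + 9190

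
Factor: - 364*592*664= - 143084032=-2^9*7^1*13^1*37^1 * 83^1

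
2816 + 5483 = 8299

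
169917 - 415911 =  - 245994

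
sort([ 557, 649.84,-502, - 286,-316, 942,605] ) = [-502,-316,  -  286, 557,605,649.84, 942]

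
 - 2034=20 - 2054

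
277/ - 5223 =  - 1 + 4946/5223  =  -0.05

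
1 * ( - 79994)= - 79994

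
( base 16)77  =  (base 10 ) 119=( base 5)434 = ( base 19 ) 65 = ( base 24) 4N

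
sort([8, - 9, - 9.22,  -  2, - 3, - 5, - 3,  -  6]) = [ - 9.22, - 9, - 6, - 5,  -  3,  -  3,  -  2,8]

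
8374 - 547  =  7827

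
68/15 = 4 + 8/15 = 4.53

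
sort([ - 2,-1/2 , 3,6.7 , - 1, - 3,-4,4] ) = [ - 4 , - 3, - 2 , - 1, - 1/2 , 3, 4 , 6.7]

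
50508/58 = 870 +24/29  =  870.83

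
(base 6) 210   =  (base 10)78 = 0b1001110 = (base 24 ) 36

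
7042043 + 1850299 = 8892342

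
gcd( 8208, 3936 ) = 48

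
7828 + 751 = 8579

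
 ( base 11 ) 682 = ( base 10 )816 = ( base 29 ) S4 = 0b1100110000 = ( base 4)30300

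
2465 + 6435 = 8900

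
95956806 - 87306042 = 8650764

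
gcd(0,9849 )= 9849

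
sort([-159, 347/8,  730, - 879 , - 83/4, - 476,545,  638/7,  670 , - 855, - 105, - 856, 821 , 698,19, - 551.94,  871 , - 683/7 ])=[ - 879, - 856,- 855, - 551.94,- 476 , - 159, - 105, - 683/7, - 83/4 , 19, 347/8,638/7, 545 , 670,698, 730, 821, 871] 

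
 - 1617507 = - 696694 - 920813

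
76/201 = 76/201= 0.38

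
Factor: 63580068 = 2^2 * 3^2*17^1*103889^1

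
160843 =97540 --63303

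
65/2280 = 13/456 = 0.03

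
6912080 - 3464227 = 3447853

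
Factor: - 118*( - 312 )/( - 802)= - 2^3 *3^1*13^1*59^1*401^( - 1)=-18408/401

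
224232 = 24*9343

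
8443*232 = 1958776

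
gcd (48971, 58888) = 1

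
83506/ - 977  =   - 83506/977= - 85.47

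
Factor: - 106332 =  - 2^2*3^1*8861^1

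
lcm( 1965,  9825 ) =9825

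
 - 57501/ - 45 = 6389/5 = 1277.80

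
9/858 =3/286 = 0.01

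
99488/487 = 204 + 140/487 = 204.29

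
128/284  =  32/71 = 0.45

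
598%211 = 176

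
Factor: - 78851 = -29^1*2719^1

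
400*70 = 28000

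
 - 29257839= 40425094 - 69682933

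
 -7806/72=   -  109+7/12 = - 108.42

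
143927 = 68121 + 75806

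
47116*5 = 235580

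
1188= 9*132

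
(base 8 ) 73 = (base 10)59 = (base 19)32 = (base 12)4b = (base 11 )54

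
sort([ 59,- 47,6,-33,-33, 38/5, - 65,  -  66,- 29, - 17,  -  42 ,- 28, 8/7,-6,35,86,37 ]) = [ - 66,-65, - 47  ,  -  42, - 33,- 33, - 29,-28, - 17,-6,8/7,6,38/5,35,37,59,86 ] 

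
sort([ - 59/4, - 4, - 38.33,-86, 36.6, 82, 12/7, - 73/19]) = [ - 86, - 38.33, - 59/4, - 4, - 73/19  ,  12/7, 36.6, 82 ]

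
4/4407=4/4407 = 0.00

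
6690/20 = 334+ 1/2 = 334.50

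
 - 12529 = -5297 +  - 7232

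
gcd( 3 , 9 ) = 3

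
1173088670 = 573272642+599816028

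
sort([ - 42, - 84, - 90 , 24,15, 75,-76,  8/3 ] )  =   [ - 90, - 84,-76, - 42,8/3,15, 24,  75 ]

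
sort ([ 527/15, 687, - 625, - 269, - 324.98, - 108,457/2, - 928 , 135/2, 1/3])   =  [ - 928, - 625, - 324.98,- 269, - 108, 1/3,527/15, 135/2, 457/2,687]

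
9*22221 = 199989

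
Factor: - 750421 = -7^1* 23^1*59^1*79^1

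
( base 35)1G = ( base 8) 63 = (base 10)51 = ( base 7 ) 102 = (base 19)2d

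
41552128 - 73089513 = - 31537385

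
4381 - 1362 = 3019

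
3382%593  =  417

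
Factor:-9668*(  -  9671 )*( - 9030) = -2^3 *3^1*5^1 * 7^1*19^1*43^1* 509^1*2417^1=-  844298028840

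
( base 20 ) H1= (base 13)203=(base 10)341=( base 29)bm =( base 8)525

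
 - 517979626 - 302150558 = -820130184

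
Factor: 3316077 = 3^2*368453^1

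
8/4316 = 2/1079 = 0.00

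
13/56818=13/56818 = 0.00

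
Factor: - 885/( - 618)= 2^( - 1)*5^1 * 59^1*103^( - 1 )  =  295/206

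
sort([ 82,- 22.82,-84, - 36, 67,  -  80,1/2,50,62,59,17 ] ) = [-84,-80, - 36, - 22.82, 1/2,17,50, 59, 62,67,  82] 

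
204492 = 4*51123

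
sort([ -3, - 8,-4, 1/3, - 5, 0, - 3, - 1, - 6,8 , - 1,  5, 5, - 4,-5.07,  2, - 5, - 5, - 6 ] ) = [  -  8, - 6 , - 6 , - 5.07 ,-5,-5,  -  5, - 4,-4, - 3, - 3, - 1,-1,0,  1/3 , 2,  5, 5,8 ] 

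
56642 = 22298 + 34344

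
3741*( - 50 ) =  - 187050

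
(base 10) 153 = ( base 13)ba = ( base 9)180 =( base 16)99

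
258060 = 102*2530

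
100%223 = 100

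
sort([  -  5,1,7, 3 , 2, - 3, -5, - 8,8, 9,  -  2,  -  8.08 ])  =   [-8.08, - 8, -5, - 5,-3, - 2,  1, 2,3,7,8,9 ] 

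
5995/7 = 856 + 3/7=856.43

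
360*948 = 341280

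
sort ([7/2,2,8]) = [ 2,7/2,8]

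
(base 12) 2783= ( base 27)670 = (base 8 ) 10723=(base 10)4563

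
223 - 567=-344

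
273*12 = 3276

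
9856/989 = 9 + 955/989 =9.97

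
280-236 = 44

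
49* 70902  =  3474198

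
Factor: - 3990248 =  - 2^3*498781^1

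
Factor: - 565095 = - 3^1*5^1*101^1*373^1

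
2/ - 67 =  - 1  +  65/67 = - 0.03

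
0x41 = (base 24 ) 2H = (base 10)65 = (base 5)230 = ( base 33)1w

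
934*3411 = 3185874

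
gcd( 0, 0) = 0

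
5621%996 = 641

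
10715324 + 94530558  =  105245882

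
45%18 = 9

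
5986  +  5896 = 11882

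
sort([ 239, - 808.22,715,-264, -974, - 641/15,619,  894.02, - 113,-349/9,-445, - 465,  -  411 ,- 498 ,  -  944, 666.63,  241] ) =[-974,-944,-808.22, - 498, - 465,-445, - 411, - 264, - 113,-641/15, -349/9 , 239, 241,619, 666.63, 715, 894.02 ] 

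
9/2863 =9/2863 = 0.00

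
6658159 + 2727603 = 9385762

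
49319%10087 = 8971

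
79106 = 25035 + 54071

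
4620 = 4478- - 142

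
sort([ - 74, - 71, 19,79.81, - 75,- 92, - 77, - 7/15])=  [-92, - 77, -75, - 74, - 71, - 7/15,19,79.81] 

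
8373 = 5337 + 3036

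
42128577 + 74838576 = 116967153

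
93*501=46593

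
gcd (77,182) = 7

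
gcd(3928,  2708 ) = 4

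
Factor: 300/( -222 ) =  - 2^1*5^2*37^ ( -1) = -  50/37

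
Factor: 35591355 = 3^2*5^1*53^1*14923^1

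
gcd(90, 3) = 3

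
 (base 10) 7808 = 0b1111010000000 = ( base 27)AJ5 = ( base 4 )1322000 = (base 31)83r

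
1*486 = 486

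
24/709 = 24/709 = 0.03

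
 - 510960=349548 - 860508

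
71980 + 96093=168073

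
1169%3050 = 1169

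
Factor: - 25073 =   -  25073^1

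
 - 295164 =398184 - 693348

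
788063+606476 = 1394539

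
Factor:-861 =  - 3^1* 7^1*41^1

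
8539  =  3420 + 5119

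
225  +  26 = 251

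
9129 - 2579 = 6550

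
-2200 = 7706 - 9906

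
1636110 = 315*5194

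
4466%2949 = 1517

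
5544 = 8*693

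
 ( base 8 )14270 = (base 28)820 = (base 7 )24310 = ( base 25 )a33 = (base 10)6328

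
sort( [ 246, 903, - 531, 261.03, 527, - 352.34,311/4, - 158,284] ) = [ - 531, - 352.34,-158,311/4, 246, 261.03,284, 527, 903]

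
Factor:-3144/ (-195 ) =2^3*5^( - 1 ) * 13^( - 1) * 131^1 = 1048/65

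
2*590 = 1180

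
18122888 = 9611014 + 8511874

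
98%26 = 20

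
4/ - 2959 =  - 1 + 2955/2959=- 0.00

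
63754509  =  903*70603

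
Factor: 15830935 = 5^1*3166187^1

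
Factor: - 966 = -2^1 * 3^1*7^1*23^1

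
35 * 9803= 343105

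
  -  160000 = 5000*( - 32)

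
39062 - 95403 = -56341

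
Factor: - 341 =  - 11^1*31^1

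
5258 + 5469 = 10727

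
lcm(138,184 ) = 552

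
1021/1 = 1021 = 1021.00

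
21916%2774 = 2498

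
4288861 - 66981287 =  - 62692426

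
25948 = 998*26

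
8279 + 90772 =99051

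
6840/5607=760/623 = 1.22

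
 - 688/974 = -344/487=-  0.71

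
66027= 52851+13176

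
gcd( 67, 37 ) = 1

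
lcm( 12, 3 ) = 12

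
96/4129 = 96/4129 = 0.02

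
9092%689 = 135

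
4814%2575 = 2239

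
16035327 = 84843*189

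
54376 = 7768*7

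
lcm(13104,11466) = 91728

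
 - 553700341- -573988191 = 20287850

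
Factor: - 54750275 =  - 5^2*1289^1*1699^1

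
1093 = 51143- 50050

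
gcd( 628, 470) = 2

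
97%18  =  7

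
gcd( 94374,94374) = 94374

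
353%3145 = 353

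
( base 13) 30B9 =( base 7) 25442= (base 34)5SB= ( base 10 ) 6743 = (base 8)15127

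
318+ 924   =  1242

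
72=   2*36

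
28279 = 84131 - 55852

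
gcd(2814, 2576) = 14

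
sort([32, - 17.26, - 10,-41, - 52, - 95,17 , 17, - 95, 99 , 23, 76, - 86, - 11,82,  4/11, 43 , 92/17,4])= [ - 95, - 95, - 86, - 52, -41, - 17.26, - 11, - 10, 4/11,  4,92/17,17,17,23 , 32,43,76,82,99]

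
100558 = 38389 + 62169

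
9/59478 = 3/19826= 0.00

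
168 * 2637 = 443016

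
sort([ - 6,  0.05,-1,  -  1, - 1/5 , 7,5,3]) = [-6,  -  1, - 1,-1/5,0.05,3,5, 7] 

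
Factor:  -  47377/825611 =-11^1*59^1*73^1*825611^( - 1) 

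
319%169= 150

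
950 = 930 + 20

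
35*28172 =986020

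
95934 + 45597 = 141531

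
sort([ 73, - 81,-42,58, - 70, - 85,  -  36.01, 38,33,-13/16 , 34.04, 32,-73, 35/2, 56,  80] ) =[ - 85, - 81, - 73, - 70,-42, - 36.01, - 13/16,35/2, 32, 33, 34.04, 38,56, 58, 73,80 ]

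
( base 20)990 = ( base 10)3780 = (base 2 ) 111011000100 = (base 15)11C0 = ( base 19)a8i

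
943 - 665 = 278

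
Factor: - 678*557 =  - 377646 = - 2^1*3^1*113^1*557^1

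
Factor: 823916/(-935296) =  - 2^(- 5)*19^1*37^1*293^1*7307^(-1) = -205979/233824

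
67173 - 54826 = 12347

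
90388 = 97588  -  7200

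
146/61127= 146/61127 = 0.00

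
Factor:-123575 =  - 5^2*4943^1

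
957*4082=3906474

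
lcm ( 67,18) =1206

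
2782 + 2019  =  4801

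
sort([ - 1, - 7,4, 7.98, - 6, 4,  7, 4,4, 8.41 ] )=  [-7, - 6, - 1,4,  4, 4, 4,  7,  7.98,8.41 ] 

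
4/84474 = 2/42237=0.00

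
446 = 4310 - 3864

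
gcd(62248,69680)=8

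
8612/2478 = 3 + 589/1239 =3.48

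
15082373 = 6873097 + 8209276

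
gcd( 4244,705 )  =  1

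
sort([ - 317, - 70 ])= [- 317, - 70]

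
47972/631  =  76 + 16/631 = 76.03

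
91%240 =91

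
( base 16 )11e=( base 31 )97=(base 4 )10132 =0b100011110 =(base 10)286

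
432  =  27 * 16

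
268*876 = 234768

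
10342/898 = 11+ 232/449 = 11.52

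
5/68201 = 5/68201 =0.00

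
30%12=6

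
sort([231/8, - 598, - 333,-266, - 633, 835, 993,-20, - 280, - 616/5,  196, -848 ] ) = [ - 848, - 633 , - 598, - 333  ,-280  ,-266, - 616/5, -20, 231/8,196,  835,993]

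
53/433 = 53/433=0.12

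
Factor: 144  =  2^4*3^2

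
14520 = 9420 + 5100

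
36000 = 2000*18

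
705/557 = 1 + 148/557 = 1.27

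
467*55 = 25685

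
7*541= 3787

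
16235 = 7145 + 9090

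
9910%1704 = 1390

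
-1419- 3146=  - 4565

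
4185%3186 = 999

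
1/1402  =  1/1402 = 0.00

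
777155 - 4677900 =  - 3900745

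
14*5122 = 71708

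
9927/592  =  9927/592 = 16.77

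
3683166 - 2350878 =1332288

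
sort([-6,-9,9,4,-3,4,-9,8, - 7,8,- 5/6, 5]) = [ - 9, - 9,-7, - 6,-3,- 5/6, 4,4, 5 , 8,8, 9] 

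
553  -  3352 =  - 2799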